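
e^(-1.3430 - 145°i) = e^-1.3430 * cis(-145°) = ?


e^-1.3430 = 0.26106
cos(-145°) = -0.81915
sin(-145°) = -0.5736
Real = 0.26106*(-0.81915) = -0.2138
Imag = 0.26106*(-0.5736) = -0.1497

-0.2138 - 0.1497i


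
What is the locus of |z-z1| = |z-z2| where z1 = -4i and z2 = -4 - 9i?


Equal distances means the locus is the perpendicular bisector of z1 and z2.
Midpoint = ((0+(-4))/2, (-4+(-9))/2) = (-2.0000, -6.5000)

Perpendicular bisector through (-2.0000, -6.5000)


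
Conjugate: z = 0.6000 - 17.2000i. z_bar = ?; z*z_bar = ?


z_bar = 0.6000 + 17.2000i
z*z_bar = 0.6^2 + (-17.2)^2 = 0.36 + 295.84 = 296.2

z_bar = 0.6000 + 17.2000i, z*z_bar = 296.2


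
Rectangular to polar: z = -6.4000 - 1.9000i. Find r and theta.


r = sqrt(40.96+3.61) = sqrt(44.57) = 6.6761
theta = atan2(-1.9, -6.4) = -163.4652 degrees

r = 6.6761, theta = -163.4652 degrees


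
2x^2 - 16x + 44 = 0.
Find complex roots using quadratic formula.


disc = (-16)^2 - 4*2*44 = 256 - 352 = -96
sqrt(|disc|) = sqrt(96) = 9.7980
Real part = 16/(2*2) = 4.0000
Imag part = 9.7980/(2*2) = 2.4495

4.0000 ± 2.4495i


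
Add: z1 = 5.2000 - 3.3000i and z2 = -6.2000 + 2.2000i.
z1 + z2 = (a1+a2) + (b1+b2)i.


Real: 5.2 - 6.2 = -1
Imag: -3.3 + 2.2 = -1.1

-1.0000 - 1.1000i


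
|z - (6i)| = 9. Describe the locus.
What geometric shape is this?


|z - z0| = r is a circle with center z0 and radius r.
Center = (0, 6), radius = 9

Circle with center (0, 6) and radius 9


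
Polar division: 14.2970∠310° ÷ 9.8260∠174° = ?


r = 14.2970 / 9.8260 = 1.4550
theta = 310° - 174° = 136° = 136° (mod 360)

1.4550 cis(136°)


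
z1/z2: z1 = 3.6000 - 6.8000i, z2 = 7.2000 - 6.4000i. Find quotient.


Conjugate of z2 = 7.2000 + 6.4000i
Numerator: (3.6000 - 6.8000i)(7.2000 + 6.4000i) = 69.4400 - 25.9200i
Denominator: 7.2^2 + (-6.4)^2 = 92.8
Result = (69.4400 - 25.9200i)/92.8

0.7483 - 0.2793i


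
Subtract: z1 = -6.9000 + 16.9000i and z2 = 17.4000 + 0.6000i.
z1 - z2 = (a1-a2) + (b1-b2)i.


Real: -6.9 - 17.4 = -24.3
Imag: 16.9 - 0.6 = 16.3

-24.3000 + 16.3000i


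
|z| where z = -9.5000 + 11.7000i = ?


|z| = sqrt((-9.5)^2 + 11.7^2) = sqrt(90.25 + 136.89) = sqrt(227.14) = 15.0712

|z| = 15.0712


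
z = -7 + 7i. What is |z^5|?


|z| = sqrt(49+49) = sqrt(98) = 9.8995
|z^5| = |z|^5 = (sqrt(98))^5 = 98^2 * sqrt(98) = 9604*sqrt(98)

|z^5| = 9604*sqrt(98) ≈ 95074.7494


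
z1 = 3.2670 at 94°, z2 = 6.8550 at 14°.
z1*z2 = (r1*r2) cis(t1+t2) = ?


r = 3.2670 * 6.8550 = 22.3953
theta = 94° + 14° = 108° = 108° (mod 360)

22.3953 cis(108°)


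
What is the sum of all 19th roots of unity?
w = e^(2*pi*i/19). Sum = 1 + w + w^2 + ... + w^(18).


The sum of all 19th roots of unity is 0.
Geometric series: (1 - w^19)/(1 - w) = (1-1)/(1-w) = 0 since w^19 = 1, w ≠ 1.
Alternatively: coefficient of z^18 in z^19 - 1 is 0.

0


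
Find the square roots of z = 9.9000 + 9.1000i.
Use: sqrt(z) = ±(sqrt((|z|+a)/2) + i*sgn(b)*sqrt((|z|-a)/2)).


|z| = sqrt(98.01+82.81) = 13.4469
sqrt((|z|+a)/2) = sqrt((13.4469+9.9)/2) = sqrt(11.6735) = 3.4166
sqrt((|z|-a)/2) = sqrt((13.4469-9.9)/2) = sqrt(1.7735) = 1.3317

±(3.4166 + 1.3317i) i.e. 3.4166 + 1.3317i and -3.4166 - 1.3317i


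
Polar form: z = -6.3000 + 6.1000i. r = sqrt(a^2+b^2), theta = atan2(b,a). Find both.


r = sqrt(39.69+37.21) = sqrt(76.9) = 8.7693
theta = atan2(6.1, -6.3) = 135.9240 degrees

r = 8.7693, theta = 135.9240 degrees


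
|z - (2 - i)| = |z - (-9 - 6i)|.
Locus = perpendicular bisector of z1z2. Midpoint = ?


Equal distances means the locus is the perpendicular bisector of z1 and z2.
Midpoint = ((2+(-9))/2, (-1+(-6))/2) = (-3.5000, -3.5000)

Perpendicular bisector through (-3.5000, -3.5000)


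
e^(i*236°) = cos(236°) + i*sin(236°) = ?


cos(236°) = -0.5592
sin(236°) = -0.8290

e^(i*236°) = -0.5592 - 0.8290i


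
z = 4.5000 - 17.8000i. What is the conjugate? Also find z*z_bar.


z_bar = 4.5000 + 17.8000i
z*z_bar = 4.5^2 + (-17.8)^2 = 20.25 + 316.84 = 337.09

z_bar = 4.5000 + 17.8000i, z*z_bar = 337.09


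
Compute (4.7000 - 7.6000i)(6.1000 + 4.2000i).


Real = 4.7*6.1 - (-7.6)*4.2 = 28.67 - (-31.92) = 60.59
Imag = 4.7*4.2 + 6.1*(-7.6) = 19.74 - (46.36) = -26.62

60.5900 - 26.6200i


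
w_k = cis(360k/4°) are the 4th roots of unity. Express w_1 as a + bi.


Angle = 360*1/4 = 90°
a = cos(90°) = 0
b = sin(90°) = 1.0000

0 + 1.0000i


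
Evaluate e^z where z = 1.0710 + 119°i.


e^1.0710 = 2.9183
cos(119°) = -0.4848
sin(119°) = 0.87462
Real = 2.9183*(-0.4848) = -1.4148
Imag = 2.9183*0.87462 = 2.5524

-1.4148 + 2.5524i


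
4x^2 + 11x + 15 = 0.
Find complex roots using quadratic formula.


disc = 11^2 - 4*4*15 = 121 - 240 = -119
sqrt(|disc|) = sqrt(119) = 10.9087
Real part = -11/(2*4) = -1.3750
Imag part = 10.9087/(2*4) = 1.3636

-1.3750 ± 1.3636i


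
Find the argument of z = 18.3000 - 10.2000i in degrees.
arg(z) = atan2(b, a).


Re = 18.3, Im = -10.2
arg = atan2(-10.2, 18.3) = -29.1343 degrees

arg(z) = -29.1343 degrees


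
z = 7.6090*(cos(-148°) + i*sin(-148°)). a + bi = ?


a = 7.6090*cos(-148°) = 7.6090*(-0.84805) = -6.4528
b = 7.6090*sin(-148°) = 7.6090*(-0.52992) = -4.0322

-6.4528 - 4.0322i


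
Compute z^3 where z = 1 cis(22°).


r^3 = 1^3 = 1
n*theta = 3*22° = 66° = 66° (mod 360)
a = 1*cos(66°) = 0.4067
b = 1*sin(66°) = 0.9135

1 cis(66°) = 0.4067 + 0.9135i


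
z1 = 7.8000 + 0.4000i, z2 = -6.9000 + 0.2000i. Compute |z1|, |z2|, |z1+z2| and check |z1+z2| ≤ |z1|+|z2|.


|z1| = sqrt(7.8^2 + 0.4^2) = sqrt(61) = 7.8102
|z2| = sqrt((-6.9)^2 + 0.2^2) = sqrt(47.65) = 6.9029
z1+z2 = 0.9000 + 0.6000i
|z1+z2| = sqrt(1.17) = 1.0817
|z1|+|z2| = 7.8102 + 6.9029 = 14.7131

|z1+z2| = 1.0817 ≤ |z1|+|z2| = 14.7131 (verified)


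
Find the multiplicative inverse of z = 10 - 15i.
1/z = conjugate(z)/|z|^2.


|z|^2 = 100+225 = 325
1/z = (10 + 15i)/325

1/z = 0.0308 + 0.0462i


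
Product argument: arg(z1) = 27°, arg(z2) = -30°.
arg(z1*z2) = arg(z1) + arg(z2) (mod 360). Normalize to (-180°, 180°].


arg(z1*z2) = 27° - 30° = -3°
Normalized to (-180°, 180°]: -3°

-3°


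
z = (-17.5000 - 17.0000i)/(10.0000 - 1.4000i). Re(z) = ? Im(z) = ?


Multiply by conjugate: (-17.5000 - 17.0000i)(10.0000 + 1.4000i) / (10^2 + (-1.4)^2)
Numerator real = -17.5*10 - (17)*(-1.4) = -151.2
Numerator imag = -17*10 - (-17.5)*(-1.4) = -194.5
Denominator = 101.96
Re(z) = -151.2/101.96 = -1.4829
Im(z) = -194.5/101.96 = -1.9076

Re(z) = -1.4829, Im(z) = -1.9076


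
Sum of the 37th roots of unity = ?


The sum of all 37th roots of unity is 0.
Geometric series: (1 - w^37)/(1 - w) = (1-1)/(1-w) = 0 since w^37 = 1, w ≠ 1.
Alternatively: coefficient of z^36 in z^37 - 1 is 0.

0


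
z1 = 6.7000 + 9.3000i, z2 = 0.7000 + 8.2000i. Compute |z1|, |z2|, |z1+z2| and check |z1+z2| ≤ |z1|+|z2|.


|z1| = sqrt(6.7^2 + 9.3^2) = sqrt(131.38) = 11.4621
|z2| = sqrt(0.7^2 + 8.2^2) = sqrt(67.73) = 8.2298
z1+z2 = 7.4000 + 17.5000i
|z1+z2| = sqrt(361.01) = 19.0003
|z1|+|z2| = 11.4621 + 8.2298 = 19.6919

|z1+z2| = 19.0003 ≤ |z1|+|z2| = 19.6919 (verified)


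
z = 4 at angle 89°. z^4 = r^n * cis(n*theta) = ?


r^4 = 4^4 = 256
n*theta = 4*89° = 356° = 356° (mod 360)
a = 256*cos(356°) = 255.3764
b = 256*sin(356°) = -17.8577

256 cis(356°) = 255.3764 - 17.8577i


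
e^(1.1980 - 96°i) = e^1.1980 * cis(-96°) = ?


e^1.1980 = 3.3135
cos(-96°) = -0.10453
sin(-96°) = -0.9945
Real = 3.3135*(-0.10453) = -0.3464
Imag = 3.3135*(-0.9945) = -3.2953

-0.3464 - 3.2953i


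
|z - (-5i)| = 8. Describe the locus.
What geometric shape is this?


|z - z0| = r is a circle with center z0 and radius r.
Center = (0, -5), radius = 8

Circle with center (0, -5) and radius 8


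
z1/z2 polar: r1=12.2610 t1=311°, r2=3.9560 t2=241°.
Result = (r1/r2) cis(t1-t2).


r = 12.2610 / 3.9560 = 3.0993
theta = 311° - 241° = 70° = 70° (mod 360)

3.0993 cis(70°)


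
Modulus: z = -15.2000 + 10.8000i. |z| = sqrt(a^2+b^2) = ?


|z| = sqrt((-15.2)^2 + 10.8^2) = sqrt(231.04 + 116.64) = sqrt(347.68) = 18.6462

|z| = 18.6462


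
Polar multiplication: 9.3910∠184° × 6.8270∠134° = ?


r = 9.3910 * 6.8270 = 64.1124
theta = 184° + 134° = 318° = 318° (mod 360)

64.1124 cis(318°)


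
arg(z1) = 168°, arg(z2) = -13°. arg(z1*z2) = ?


arg(z1*z2) = 168° - 13° = 155°
Normalized to (-180°, 180°]: 155°

155°


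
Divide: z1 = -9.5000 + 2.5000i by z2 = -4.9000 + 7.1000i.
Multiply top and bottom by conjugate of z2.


Conjugate of z2 = -4.9000 - 7.1000i
Numerator: (-9.5000 + 2.5000i)(-4.9000 - 7.1000i) = 64.3000 + 55.2000i
Denominator: (-4.9)^2 + 7.1^2 = 74.42
Result = (64.3000 + 55.2000i)/74.42

0.8640 + 0.7417i


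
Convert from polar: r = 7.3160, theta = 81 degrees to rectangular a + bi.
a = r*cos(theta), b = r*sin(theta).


a = 7.3160*cos(81°) = 7.3160*0.156434 = 1.1445
b = 7.3160*sin(81°) = 7.3160*0.98769 = 7.2259

1.1445 + 7.2259i


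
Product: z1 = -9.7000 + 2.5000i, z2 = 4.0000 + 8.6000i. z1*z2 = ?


Real = -9.7*4 - 2.5*8.6 = -38.8 - 21.5 = -60.3
Imag = -9.7*8.6 + 4*2.5 = -83.42 + 10 = -73.42

-60.3000 - 73.4200i


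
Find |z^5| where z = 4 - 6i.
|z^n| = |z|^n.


|z| = sqrt(16+36) = sqrt(52) = 7.2111
|z^5| = |z|^5 = (sqrt(52))^5 = 52^2 * sqrt(52) = 2704*sqrt(52)

|z^5| = 2704*sqrt(52) ≈ 19498.8213


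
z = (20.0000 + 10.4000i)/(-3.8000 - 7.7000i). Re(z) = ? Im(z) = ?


Multiply by conjugate: (20.0000 + 10.4000i)(-3.8000 + 7.7000i) / ((-3.8)^2 + (-7.7)^2)
Numerator real = 20*(-3.8) + 10.4*(-7.7) = -156.08
Numerator imag = 10.4*(-3.8) - 20*(-7.7) = 114.48
Denominator = 73.73
Re(z) = -156.08/73.73 = -2.1169
Im(z) = 114.48/73.73 = 1.5527

Re(z) = -2.1169, Im(z) = 1.5527


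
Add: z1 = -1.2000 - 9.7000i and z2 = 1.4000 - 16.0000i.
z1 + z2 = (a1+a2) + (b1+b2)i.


Real: -1.2 + 1.4 = 0.2
Imag: -9.7 - 16 = -25.7

0.2000 - 25.7000i


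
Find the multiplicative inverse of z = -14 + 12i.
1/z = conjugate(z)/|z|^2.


|z|^2 = 196+144 = 340
1/z = (-14 - 12i)/340

1/z = -0.0412 - 0.0353i


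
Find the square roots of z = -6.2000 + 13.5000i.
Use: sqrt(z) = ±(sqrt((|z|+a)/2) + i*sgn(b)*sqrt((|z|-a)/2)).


|z| = sqrt(38.44+182.25) = 14.8556
sqrt((|z|+a)/2) = sqrt((14.8556+(-6.2))/2) = sqrt(4.3278) = 2.0803
sqrt((|z|-a)/2) = sqrt((14.8556-(-6.2))/2) = sqrt(10.5278) = 3.2447

±(2.0803 + 3.2447i) i.e. 2.0803 + 3.2447i and -2.0803 - 3.2447i


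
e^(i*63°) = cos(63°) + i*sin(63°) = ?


cos(63°) = 0.4540
sin(63°) = 0.8910

e^(i*63°) = 0.4540 + 0.8910i


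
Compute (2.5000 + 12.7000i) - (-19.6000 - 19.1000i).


Real: 2.5 + 19.6 = 22.1
Imag: 12.7 + 19.1 = 31.8

22.1000 + 31.8000i


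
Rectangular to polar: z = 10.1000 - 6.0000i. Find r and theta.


r = sqrt(102.01+36) = sqrt(138.01) = 11.7478
theta = atan2(-6, 10.1) = -30.7128 degrees

r = 11.7478, theta = -30.7128 degrees


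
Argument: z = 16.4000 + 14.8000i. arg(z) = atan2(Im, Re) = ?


Re = 16.4, Im = 14.8
arg = atan2(14.8, 16.4) = 42.0643 degrees

arg(z) = 42.0643 degrees


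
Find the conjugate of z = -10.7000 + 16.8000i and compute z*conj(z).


z_bar = -10.7000 - 16.8000i
z*z_bar = (-10.7)^2 + 16.8^2 = 114.49 + 282.24 = 396.73

z_bar = -10.7000 - 16.8000i, z*z_bar = 396.73


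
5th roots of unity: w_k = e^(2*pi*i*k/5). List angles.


The 5th roots of unity are cis(360k/5°) for k=0..4
Angle step = 360/5 = 72°
Primitive root: cis(72°)
Primitive root = 0.3090 + 0.9511i

5 roots at angles: 0°, 72°, 144°, 216°, 288°


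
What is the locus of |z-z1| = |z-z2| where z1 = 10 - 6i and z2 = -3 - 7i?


Equal distances means the locus is the perpendicular bisector of z1 and z2.
Midpoint = ((10+(-3))/2, (-6+(-7))/2) = (3.5000, -6.5000)

Perpendicular bisector through (3.5000, -6.5000)


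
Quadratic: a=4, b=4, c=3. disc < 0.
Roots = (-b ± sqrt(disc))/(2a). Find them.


disc = 4^2 - 4*4*3 = 16 - 48 = -32
sqrt(|disc|) = sqrt(32) = 5.6569
Real part = -4/(2*4) = -0.5000
Imag part = 5.6569/(2*4) = 0.7071

-0.5000 ± 0.7071i


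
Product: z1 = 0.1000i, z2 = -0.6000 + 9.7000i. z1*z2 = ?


Real = 0*(-0.6) - 0.1*9.7 = 0 - 0.97 = -0.97
Imag = 0*9.7 - (0.6)*0.1 = 0 - (0.06) = -0.06

-0.9700 - 0.0600i


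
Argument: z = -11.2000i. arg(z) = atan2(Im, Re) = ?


Re = 0, Im = -11.2
arg = atan2(-11.2, 0) = -90.0000 degrees

arg(z) = -90.0000 degrees


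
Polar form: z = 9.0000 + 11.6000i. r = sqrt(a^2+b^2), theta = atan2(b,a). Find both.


r = sqrt(81+134.56) = sqrt(215.56) = 14.6820
theta = atan2(11.6, 9) = 52.1935 degrees

r = 14.6820, theta = 52.1935 degrees


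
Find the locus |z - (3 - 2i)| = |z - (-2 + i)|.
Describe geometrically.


Equal distances means the locus is the perpendicular bisector of z1 and z2.
Midpoint = ((3+(-2))/2, (-2+1)/2) = (0.5000, -0.5000)

Perpendicular bisector through (0.5000, -0.5000)


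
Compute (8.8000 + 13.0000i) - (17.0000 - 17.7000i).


Real: 8.8 - 17 = -8.2
Imag: 13 + 17.7 = 30.7

-8.2000 + 30.7000i


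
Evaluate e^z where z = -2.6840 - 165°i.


e^-2.6840 = 0.0683
cos(-165°) = -0.9659
sin(-165°) = -0.2588
Real = 0.0683*(-0.9659) = -0.0660
Imag = 0.0683*(-0.2588) = -0.0177

-0.0660 - 0.0177i


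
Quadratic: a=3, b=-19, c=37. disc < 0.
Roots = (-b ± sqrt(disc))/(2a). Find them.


disc = (-19)^2 - 4*3*37 = 361 - 444 = -83
sqrt(|disc|) = sqrt(83) = 9.1104
Real part = 19/(2*3) = 3.1667
Imag part = 9.1104/(2*3) = 1.5184

3.1667 ± 1.5184i


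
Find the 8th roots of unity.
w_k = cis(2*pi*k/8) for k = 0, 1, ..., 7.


The 8th roots of unity are cis(360k/8°) for k=0..7
Angle step = 360/8 = 45°
Primitive root: cis(45°)
Primitive root = 0.7071 + 0.7071i

8 roots at angles: 0°, 45°, 90°, 135°, 180°, 225°, 270°, 315°


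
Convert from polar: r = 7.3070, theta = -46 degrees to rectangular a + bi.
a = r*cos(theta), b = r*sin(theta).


a = 7.3070*cos(-46°) = 7.3070*0.69466 = 5.0759
b = 7.3070*sin(-46°) = 7.3070*(-0.71934) = -5.2562

5.0759 - 5.2562i


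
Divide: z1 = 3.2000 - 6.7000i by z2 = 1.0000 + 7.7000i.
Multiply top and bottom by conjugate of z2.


Conjugate of z2 = 1.0000 - 7.7000i
Numerator: (3.2000 - 6.7000i)(1.0000 - 7.7000i) = -48.3900 - 31.3400i
Denominator: 1^2 + 7.7^2 = 60.29
Result = (-48.3900 - 31.3400i)/60.29

-0.8026 - 0.5198i


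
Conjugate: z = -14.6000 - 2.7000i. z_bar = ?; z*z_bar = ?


z_bar = -14.6000 + 2.7000i
z*z_bar = (-14.6)^2 + (-2.7)^2 = 213.16 + 7.29 = 220.45

z_bar = -14.6000 + 2.7000i, z*z_bar = 220.45


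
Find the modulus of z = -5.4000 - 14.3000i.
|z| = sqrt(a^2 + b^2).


|z| = sqrt((-5.4)^2 + (-14.3)^2) = sqrt(29.16 + 204.49) = sqrt(233.65) = 15.2856

|z| = 15.2856


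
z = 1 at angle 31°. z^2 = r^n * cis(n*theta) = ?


r^2 = 1^2 = 1
n*theta = 2*31° = 62° = 62° (mod 360)
a = 1*cos(62°) = 0.4695
b = 1*sin(62°) = 0.8829

1 cis(62°) = 0.4695 + 0.8829i


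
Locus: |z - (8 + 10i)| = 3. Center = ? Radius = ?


|z - z0| = r is a circle with center z0 and radius r.
Center = (8, 10), radius = 3

Circle with center (8, 10) and radius 3


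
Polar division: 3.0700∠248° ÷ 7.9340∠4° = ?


r = 3.0700 / 7.9340 = 0.3869
theta = 248° - 4° = 244° = 244° (mod 360)

0.3869 cis(244°)


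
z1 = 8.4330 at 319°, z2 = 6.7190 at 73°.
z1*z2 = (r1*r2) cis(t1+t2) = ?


r = 8.4330 * 6.7190 = 56.6613
theta = 319° + 73° = 392° = 32° (mod 360)

56.6613 cis(32°)


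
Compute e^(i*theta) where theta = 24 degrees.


cos(24°) = 0.9135
sin(24°) = 0.4067

e^(i*24°) = 0.9135 + 0.4067i


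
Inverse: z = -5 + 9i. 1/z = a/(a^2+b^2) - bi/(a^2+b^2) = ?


|z|^2 = 25+81 = 106
1/z = (-5 - 9i)/106

1/z = -0.0472 - 0.0849i


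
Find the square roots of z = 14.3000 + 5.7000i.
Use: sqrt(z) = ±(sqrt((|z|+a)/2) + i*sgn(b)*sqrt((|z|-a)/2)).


|z| = sqrt(204.49+32.49) = 15.3942
sqrt((|z|+a)/2) = sqrt((15.3942+14.3)/2) = sqrt(14.8471) = 3.8532
sqrt((|z|-a)/2) = sqrt((15.3942-14.3)/2) = sqrt(0.5471) = 0.7396

±(3.8532 + 0.7396i) i.e. 3.8532 + 0.7396i and -3.8532 - 0.7396i


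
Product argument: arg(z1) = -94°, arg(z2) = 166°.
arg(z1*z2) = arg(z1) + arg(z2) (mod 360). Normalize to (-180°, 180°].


arg(z1*z2) = -94° + 166° = 72°
Normalized to (-180°, 180°]: 72°

72°


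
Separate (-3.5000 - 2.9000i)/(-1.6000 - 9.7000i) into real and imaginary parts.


Multiply by conjugate: (-3.5000 - 2.9000i)(-1.6000 + 9.7000i) / ((-1.6)^2 + (-9.7)^2)
Numerator real = -3.5*(-1.6) - (2.9)*(-9.7) = 33.73
Numerator imag = -2.9*(-1.6) - (-3.5)*(-9.7) = -29.31
Denominator = 96.65
Re(z) = 33.73/96.65 = 0.3490
Im(z) = -29.31/96.65 = -0.3033

Re(z) = 0.3490, Im(z) = -0.3033


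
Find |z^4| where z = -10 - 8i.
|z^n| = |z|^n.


|z| = sqrt(100+64) = sqrt(164) = 12.8062
|z^4| = |z|^4 = (sqrt(164))^4 = 164^2 = 26896

|z^4| = 26896


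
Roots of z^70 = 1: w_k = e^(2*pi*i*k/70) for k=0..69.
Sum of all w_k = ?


The sum of all 70th roots of unity is 0.
Geometric series: (1 - w^70)/(1 - w) = (1-1)/(1-w) = 0 since w^70 = 1, w ≠ 1.
Alternatively: coefficient of z^69 in z^70 - 1 is 0.

0


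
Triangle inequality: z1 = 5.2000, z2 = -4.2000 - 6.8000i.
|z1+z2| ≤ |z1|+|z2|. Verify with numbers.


|z1| = sqrt(5.2^2 + 0^2) = sqrt(27.04) = 5.2000
|z2| = sqrt((-4.2)^2 + (-6.8)^2) = sqrt(63.88) = 7.9925
z1+z2 = 1.0000 - 6.8000i
|z1+z2| = sqrt(47.24) = 6.8731
|z1|+|z2| = 5.2000 + 7.9925 = 13.1925

|z1+z2| = 6.8731 ≤ |z1|+|z2| = 13.1925 (verified)


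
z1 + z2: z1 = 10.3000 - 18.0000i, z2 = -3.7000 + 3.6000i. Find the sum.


Real: 10.3 - 3.7 = 6.6
Imag: -18 + 3.6 = -14.4

6.6000 - 14.4000i


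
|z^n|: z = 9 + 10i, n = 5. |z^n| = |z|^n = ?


|z| = sqrt(81+100) = sqrt(181) = 13.4536
|z^5| = |z|^5 = (sqrt(181))^5 = 181^2 * sqrt(181) = 32761*sqrt(181)

|z^5| = 32761*sqrt(181) ≈ 440754.1774


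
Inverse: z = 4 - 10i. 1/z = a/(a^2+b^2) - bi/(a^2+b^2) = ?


|z|^2 = 16+100 = 116
1/z = (4 + 10i)/116

1/z = 0.0345 + 0.0862i


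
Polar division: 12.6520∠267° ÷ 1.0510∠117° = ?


r = 12.6520 / 1.0510 = 12.0381
theta = 267° - 117° = 150° = 150° (mod 360)

12.0381 cis(150°)


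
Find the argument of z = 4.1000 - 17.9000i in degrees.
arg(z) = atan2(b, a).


Re = 4.1, Im = -17.9
arg = atan2(-17.9, 4.1) = -77.0989 degrees

arg(z) = -77.0989 degrees


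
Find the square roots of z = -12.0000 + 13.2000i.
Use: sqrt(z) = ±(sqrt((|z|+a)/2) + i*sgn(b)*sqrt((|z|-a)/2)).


|z| = sqrt(144+174.24) = 17.8393
sqrt((|z|+a)/2) = sqrt((17.8393+(-12))/2) = sqrt(2.9196) = 1.7087
sqrt((|z|-a)/2) = sqrt((17.8393-(-12))/2) = sqrt(14.9196) = 3.8626

±(1.7087 + 3.8626i) i.e. 1.7087 + 3.8626i and -1.7087 - 3.8626i


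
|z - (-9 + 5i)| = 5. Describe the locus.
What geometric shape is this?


|z - z0| = r is a circle with center z0 and radius r.
Center = (-9, 5), radius = 5

Circle with center (-9, 5) and radius 5


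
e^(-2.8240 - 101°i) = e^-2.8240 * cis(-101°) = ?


e^-2.8240 = 0.0594
cos(-101°) = -0.1908
sin(-101°) = -0.9816
Real = 0.0594*(-0.1908) = -0.0113
Imag = 0.0594*(-0.9816) = -0.0583

-0.0113 - 0.0583i


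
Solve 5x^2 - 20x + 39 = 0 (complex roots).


disc = (-20)^2 - 4*5*39 = 400 - 780 = -380
sqrt(|disc|) = sqrt(380) = 19.4936
Real part = 20/(2*5) = 2.0000
Imag part = 19.4936/(2*5) = 1.9494

2.0000 ± 1.9494i


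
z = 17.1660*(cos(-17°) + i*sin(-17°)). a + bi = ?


a = 17.1660*cos(-17°) = 17.1660*0.956305 = 16.4159
b = 17.1660*sin(-17°) = 17.1660*(-0.292372) = -5.0189

16.4159 - 5.0189i


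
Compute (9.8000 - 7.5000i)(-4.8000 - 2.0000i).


Real = 9.8*(-4.8) - (-7.5)*(-2) = -47.04 - 15 = -62.04
Imag = 9.8*(-2) - (4.8)*(-7.5) = -19.6 + 36 = 16.4

-62.0400 + 16.4000i


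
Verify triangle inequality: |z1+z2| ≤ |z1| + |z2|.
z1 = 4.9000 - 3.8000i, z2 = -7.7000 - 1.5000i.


|z1| = sqrt(4.9^2 + (-3.8)^2) = sqrt(38.45) = 6.2008
|z2| = sqrt((-7.7)^2 + (-1.5)^2) = sqrt(61.54) = 7.8447
z1+z2 = -2.8000 - 5.3000i
|z1+z2| = sqrt(35.93) = 5.9942
|z1|+|z2| = 6.2008 + 7.8447 = 14.0455

|z1+z2| = 5.9942 ≤ |z1|+|z2| = 14.0455 (verified)


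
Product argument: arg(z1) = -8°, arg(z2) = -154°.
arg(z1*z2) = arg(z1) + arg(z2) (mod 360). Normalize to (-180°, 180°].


arg(z1*z2) = -8° - 154° = -162°
Normalized to (-180°, 180°]: -162°

-162°


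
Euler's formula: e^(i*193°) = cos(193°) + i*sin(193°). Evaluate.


cos(193°) = -0.9744
sin(193°) = -0.2250

e^(i*193°) = -0.9744 - 0.2250i


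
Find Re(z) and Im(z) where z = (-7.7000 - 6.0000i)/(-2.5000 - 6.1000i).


Multiply by conjugate: (-7.7000 - 6.0000i)(-2.5000 + 6.1000i) / ((-2.5)^2 + (-6.1)^2)
Numerator real = -7.7*(-2.5) - (6)*(-6.1) = 55.85
Numerator imag = -6*(-2.5) - (-7.7)*(-6.1) = -31.97
Denominator = 43.46
Re(z) = 55.85/43.46 = 1.2851
Im(z) = -31.97/43.46 = -0.7356

Re(z) = 1.2851, Im(z) = -0.7356


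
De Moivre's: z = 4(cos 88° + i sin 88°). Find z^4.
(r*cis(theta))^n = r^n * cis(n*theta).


r^4 = 4^4 = 256
n*theta = 4*88° = 352° = 352° (mod 360)
a = 256*cos(352°) = 253.5086
b = 256*sin(352°) = -35.6283

256 cis(352°) = 253.5086 - 35.6283i


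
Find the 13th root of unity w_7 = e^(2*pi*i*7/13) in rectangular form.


Angle = 360*7/13 = 193.8462°
a = cos(193.8462°) = -0.9709
b = sin(193.8462°) = -0.2393

-0.9709 - 0.2393i


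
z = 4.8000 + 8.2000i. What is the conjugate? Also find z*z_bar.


z_bar = 4.8000 - 8.2000i
z*z_bar = 4.8^2 + 8.2^2 = 23.04 + 67.24 = 90.28

z_bar = 4.8000 - 8.2000i, z*z_bar = 90.28


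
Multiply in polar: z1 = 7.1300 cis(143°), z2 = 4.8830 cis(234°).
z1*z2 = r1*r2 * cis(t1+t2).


r = 7.1300 * 4.8830 = 34.8158
theta = 143° + 234° = 377° = 17° (mod 360)

34.8158 cis(17°)


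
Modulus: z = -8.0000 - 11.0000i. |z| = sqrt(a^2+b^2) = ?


|z| = sqrt((-8)^2 + (-11)^2) = sqrt(64 + 121) = sqrt(185) = 13.6015

|z| = 13.6015


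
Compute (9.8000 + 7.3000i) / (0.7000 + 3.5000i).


Conjugate of z2 = 0.7000 - 3.5000i
Numerator: (9.8000 + 7.3000i)(0.7000 - 3.5000i) = 32.4100 - 29.1900i
Denominator: 0.7^2 + 3.5^2 = 12.74
Result = (32.4100 - 29.1900i)/12.74

2.5440 - 2.2912i


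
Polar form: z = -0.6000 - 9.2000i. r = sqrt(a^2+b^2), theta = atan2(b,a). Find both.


r = sqrt(0.36+84.64) = sqrt(85) = 9.2195
theta = atan2(-9.2, -0.6) = -93.7314 degrees

r = 9.2195, theta = -93.7314 degrees


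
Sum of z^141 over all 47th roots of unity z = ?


The roots are w_k = w^k with w = e^(2*pi*i/47), and (w^k)^141 = (w^141)^k.
So S = 1 + u + u^2 + ... + u^(46) with u = w^141.
141 = 3*47 + 0, so 141 is a multiple of 47 and u = (w^47)^3 = 1.
Every one of the 47 terms equals 1: S = 47

S = 47


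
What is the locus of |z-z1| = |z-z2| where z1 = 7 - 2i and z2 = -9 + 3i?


Equal distances means the locus is the perpendicular bisector of z1 and z2.
Midpoint = ((7+(-9))/2, (-2+3)/2) = (-1.0000, 0.5000)

Perpendicular bisector through (-1.0000, 0.5000)


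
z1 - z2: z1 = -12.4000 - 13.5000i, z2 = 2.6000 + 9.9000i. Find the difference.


Real: -12.4 - 2.6 = -15
Imag: -13.5 - 9.9 = -23.4

-15.0000 - 23.4000i


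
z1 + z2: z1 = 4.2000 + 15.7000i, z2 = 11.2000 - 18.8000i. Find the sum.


Real: 4.2 + 11.2 = 15.4
Imag: 15.7 - 18.8 = -3.1

15.4000 - 3.1000i


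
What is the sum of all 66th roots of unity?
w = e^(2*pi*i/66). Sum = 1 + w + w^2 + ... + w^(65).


The sum of all 66th roots of unity is 0.
Geometric series: (1 - w^66)/(1 - w) = (1-1)/(1-w) = 0 since w^66 = 1, w ≠ 1.
Alternatively: coefficient of z^65 in z^66 - 1 is 0.

0


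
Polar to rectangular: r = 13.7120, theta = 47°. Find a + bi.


a = 13.7120*cos(47°) = 13.7120*0.682 = 9.3516
b = 13.7120*sin(47°) = 13.7120*0.73135 = 10.0283

9.3516 + 10.0283i


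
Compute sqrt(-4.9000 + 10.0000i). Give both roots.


|z| = sqrt(24.01+100) = 11.1360
sqrt((|z|+a)/2) = sqrt((11.1360+(-4.9))/2) = sqrt(3.1180) = 1.7658
sqrt((|z|-a)/2) = sqrt((11.1360-(-4.9))/2) = sqrt(8.0180) = 2.8316

±(1.7658 + 2.8316i) i.e. 1.7658 + 2.8316i and -1.7658 - 2.8316i


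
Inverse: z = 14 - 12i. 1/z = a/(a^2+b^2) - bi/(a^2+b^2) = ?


|z|^2 = 196+144 = 340
1/z = (14 + 12i)/340

1/z = 0.0412 + 0.0353i


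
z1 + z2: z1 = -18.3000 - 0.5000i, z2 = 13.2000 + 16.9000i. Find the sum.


Real: -18.3 + 13.2 = -5.1
Imag: -0.5 + 16.9 = 16.4

-5.1000 + 16.4000i


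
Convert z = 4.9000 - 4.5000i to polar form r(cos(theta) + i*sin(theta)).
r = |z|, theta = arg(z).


r = sqrt(24.01+20.25) = sqrt(44.26) = 6.6528
theta = atan2(-4.5, 4.9) = -42.5634 degrees

r = 6.6528, theta = -42.5634 degrees


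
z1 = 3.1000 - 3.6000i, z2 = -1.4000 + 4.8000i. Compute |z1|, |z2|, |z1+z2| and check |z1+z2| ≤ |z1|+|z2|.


|z1| = sqrt(3.1^2 + (-3.6)^2) = sqrt(22.57) = 4.7508
|z2| = sqrt((-1.4)^2 + 4.8^2) = sqrt(25) = 5.0000
z1+z2 = 1.7000 + 1.2000i
|z1+z2| = sqrt(4.33) = 2.0809
|z1|+|z2| = 4.7508 + 5.0000 = 9.7508

|z1+z2| = 2.0809 ≤ |z1|+|z2| = 9.7508 (verified)


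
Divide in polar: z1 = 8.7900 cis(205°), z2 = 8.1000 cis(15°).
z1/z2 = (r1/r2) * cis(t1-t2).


r = 8.7900 / 8.1000 = 1.0852
theta = 205° - 15° = 190° = 190° (mod 360)

1.0852 cis(190°)


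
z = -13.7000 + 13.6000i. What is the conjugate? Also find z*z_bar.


z_bar = -13.7000 - 13.6000i
z*z_bar = (-13.7)^2 + 13.6^2 = 187.69 + 184.96 = 372.65

z_bar = -13.7000 - 13.6000i, z*z_bar = 372.65


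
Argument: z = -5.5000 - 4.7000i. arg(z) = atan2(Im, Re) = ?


Re = -5.5, Im = -4.7
arg = atan2(-4.7, -5.5) = -139.4846 degrees

arg(z) = -139.4846 degrees


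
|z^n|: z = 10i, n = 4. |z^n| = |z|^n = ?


|z| = sqrt(0+100) = sqrt(100) = 10
|z^4| = |z|^4 = 10^4 = 10000

|z^4| = 10000


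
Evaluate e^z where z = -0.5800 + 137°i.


e^-0.5800 = 0.559898
cos(137°) = -0.7314
sin(137°) = 0.681998
Real = 0.559898*(-0.7314) = -0.4095
Imag = 0.559898*0.681998 = 0.3818

-0.4095 + 0.3818i


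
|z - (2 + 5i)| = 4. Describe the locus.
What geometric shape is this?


|z - z0| = r is a circle with center z0 and radius r.
Center = (2, 5), radius = 4

Circle with center (2, 5) and radius 4


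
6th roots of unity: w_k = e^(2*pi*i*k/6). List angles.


The 6th roots of unity are cis(360k/6°) for k=0..5
Angle step = 360/6 = 60°
Primitive root: cis(60°)
Primitive root = 0.5000 + 0.8660i

6 roots at angles: 0°, 60°, 120°, 180°, 240°, 300°


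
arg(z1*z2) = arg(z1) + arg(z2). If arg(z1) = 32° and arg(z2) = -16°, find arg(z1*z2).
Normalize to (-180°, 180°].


arg(z1*z2) = 32° - 16° = 16°
Normalized to (-180°, 180°]: 16°

16°


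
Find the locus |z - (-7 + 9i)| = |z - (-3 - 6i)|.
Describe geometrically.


Equal distances means the locus is the perpendicular bisector of z1 and z2.
Midpoint = ((-7+(-3))/2, (9+(-6))/2) = (-5.0000, 1.5000)

Perpendicular bisector through (-5.0000, 1.5000)


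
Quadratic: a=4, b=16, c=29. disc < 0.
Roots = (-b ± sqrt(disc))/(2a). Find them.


disc = 16^2 - 4*4*29 = 256 - 464 = -208
sqrt(|disc|) = sqrt(208) = 14.4222
Real part = -16/(2*4) = -2.0000
Imag part = 14.4222/(2*4) = 1.8028

-2.0000 ± 1.8028i


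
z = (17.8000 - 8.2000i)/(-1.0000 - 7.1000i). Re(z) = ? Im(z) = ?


Multiply by conjugate: (17.8000 - 8.2000i)(-1.0000 + 7.1000i) / ((-1)^2 + (-7.1)^2)
Numerator real = 17.8*(-1) - (8.2)*(-7.1) = 40.42
Numerator imag = -8.2*(-1) - 17.8*(-7.1) = 134.58
Denominator = 51.41
Re(z) = 40.42/51.41 = 0.7862
Im(z) = 134.58/51.41 = 2.6178

Re(z) = 0.7862, Im(z) = 2.6178


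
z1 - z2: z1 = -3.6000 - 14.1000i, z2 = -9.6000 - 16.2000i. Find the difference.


Real: -3.6 + 9.6 = 6
Imag: -14.1 + 16.2 = 2.1

6.0000 + 2.1000i


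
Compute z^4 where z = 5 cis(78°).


r^4 = 5^4 = 625
n*theta = 4*78° = 312° = 312° (mod 360)
a = 625*cos(312°) = 418.2066
b = 625*sin(312°) = -464.4655

625 cis(312°) = 418.2066 - 464.4655i


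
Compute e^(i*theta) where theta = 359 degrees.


cos(359°) = 0.9998
sin(359°) = -0.0175

e^(i*359°) = 0.9998 - 0.0175i


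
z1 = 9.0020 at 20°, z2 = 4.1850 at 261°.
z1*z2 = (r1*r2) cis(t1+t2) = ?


r = 9.0020 * 4.1850 = 37.6734
theta = 20° + 261° = 281° = 281° (mod 360)

37.6734 cis(281°)


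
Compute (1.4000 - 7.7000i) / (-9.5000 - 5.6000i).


Conjugate of z2 = -9.5000 + 5.6000i
Numerator: (1.4000 - 7.7000i)(-9.5000 + 5.6000i) = 29.8200 + 80.9900i
Denominator: (-9.5)^2 + (-5.6)^2 = 121.61
Result = (29.8200 + 80.9900i)/121.61

0.2452 + 0.6660i


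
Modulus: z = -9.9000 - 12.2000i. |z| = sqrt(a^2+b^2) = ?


|z| = sqrt((-9.9)^2 + (-12.2)^2) = sqrt(98.01 + 148.84) = sqrt(246.85) = 15.7115

|z| = 15.7115


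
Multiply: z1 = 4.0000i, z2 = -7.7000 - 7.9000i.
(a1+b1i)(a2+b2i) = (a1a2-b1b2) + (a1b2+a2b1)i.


Real = 0*(-7.7) - 4*(-7.9) = 0 - (-31.6) = 31.6
Imag = 0*(-7.9) - (7.7)*4 = 0 - (30.8) = -30.8

31.6000 - 30.8000i


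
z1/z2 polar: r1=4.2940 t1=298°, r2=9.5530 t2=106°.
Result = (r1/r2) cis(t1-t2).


r = 4.2940 / 9.5530 = 0.4495
theta = 298° - 106° = 192° = 192° (mod 360)

0.4495 cis(192°)


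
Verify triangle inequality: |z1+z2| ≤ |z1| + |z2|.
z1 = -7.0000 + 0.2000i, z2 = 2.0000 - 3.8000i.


|z1| = sqrt((-7)^2 + 0.2^2) = sqrt(49.04) = 7.0029
|z2| = sqrt(2^2 + (-3.8)^2) = sqrt(18.44) = 4.2942
z1+z2 = -5.0000 - 3.6000i
|z1+z2| = sqrt(37.96) = 6.1612
|z1|+|z2| = 7.0029 + 4.2942 = 11.2971

|z1+z2| = 6.1612 ≤ |z1|+|z2| = 11.2971 (verified)


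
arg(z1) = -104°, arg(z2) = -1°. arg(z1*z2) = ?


arg(z1*z2) = -104° - 1° = -105°
Normalized to (-180°, 180°]: -105°

-105°


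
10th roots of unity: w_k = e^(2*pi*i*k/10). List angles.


The 10th roots of unity are cis(360k/10°) for k=0..9
Angle step = 360/10 = 36°
Primitive root: cis(36°)
Primitive root = 0.8090 + 0.5878i

10 roots at angles: 0°, 36°, 72°, 108°, 144°, 180°, 216°, 252°, 288°, 324°


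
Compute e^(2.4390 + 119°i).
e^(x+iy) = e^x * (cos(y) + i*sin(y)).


e^2.4390 = 11.4616
cos(119°) = -0.48481
sin(119°) = 0.87462
Real = 11.4616*(-0.48481) = -5.5567
Imag = 11.4616*0.87462 = 10.0245

-5.5567 + 10.0245i


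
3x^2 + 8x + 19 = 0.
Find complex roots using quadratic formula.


disc = 8^2 - 4*3*19 = 64 - 228 = -164
sqrt(|disc|) = sqrt(164) = 12.8062
Real part = -8/(2*3) = -1.3333
Imag part = 12.8062/(2*3) = 2.1344

-1.3333 ± 2.1344i


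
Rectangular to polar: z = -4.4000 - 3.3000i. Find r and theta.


r = sqrt(19.36+10.89) = sqrt(30.25) = 5.5000
theta = atan2(-3.3, -4.4) = -143.1301 degrees

r = 5.5000, theta = -143.1301 degrees


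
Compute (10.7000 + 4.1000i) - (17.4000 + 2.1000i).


Real: 10.7 - 17.4 = -6.7
Imag: 4.1 - 2.1 = 2

-6.7000 + 2.0000i


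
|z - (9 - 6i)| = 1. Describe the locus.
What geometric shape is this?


|z - z0| = r is a circle with center z0 and radius r.
Center = (9, -6), radius = 1

Circle with center (9, -6) and radius 1


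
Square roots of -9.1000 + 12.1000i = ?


|z| = sqrt(82.81+146.41) = 15.1400
sqrt((|z|+a)/2) = sqrt((15.1400+(-9.1))/2) = sqrt(3.0200) = 1.7378
sqrt((|z|-a)/2) = sqrt((15.1400-(-9.1))/2) = sqrt(12.1200) = 3.4814

±(1.7378 + 3.4814i) i.e. 1.7378 + 3.4814i and -1.7378 - 3.4814i


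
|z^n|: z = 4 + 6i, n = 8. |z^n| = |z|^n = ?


|z| = sqrt(16+36) = sqrt(52) = 7.2111
|z^8| = |z|^8 = (sqrt(52))^8 = 52^4 = 7311616

|z^8| = 7311616


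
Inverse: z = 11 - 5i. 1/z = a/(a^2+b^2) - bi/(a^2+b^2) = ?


|z|^2 = 121+25 = 146
1/z = (11 + 5i)/146

1/z = 0.0753 + 0.0342i


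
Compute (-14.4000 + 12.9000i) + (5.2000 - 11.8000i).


Real: -14.4 + 5.2 = -9.2
Imag: 12.9 - 11.8 = 1.1

-9.2000 + 1.1000i


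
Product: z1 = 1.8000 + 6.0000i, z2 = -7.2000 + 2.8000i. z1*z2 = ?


Real = 1.8*(-7.2) - 6*2.8 = -12.96 - 16.8 = -29.76
Imag = 1.8*2.8 - (7.2)*6 = 5.04 - (43.2) = -38.16

-29.7600 - 38.1600i


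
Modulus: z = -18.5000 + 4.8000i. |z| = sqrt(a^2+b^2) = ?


|z| = sqrt((-18.5)^2 + 4.8^2) = sqrt(342.25 + 23.04) = sqrt(365.29) = 19.1126

|z| = 19.1126


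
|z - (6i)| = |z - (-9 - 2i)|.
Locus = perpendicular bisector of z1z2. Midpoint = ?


Equal distances means the locus is the perpendicular bisector of z1 and z2.
Midpoint = ((0+(-9))/2, (6+(-2))/2) = (-4.5000, 2.0000)

Perpendicular bisector through (-4.5000, 2.0000)


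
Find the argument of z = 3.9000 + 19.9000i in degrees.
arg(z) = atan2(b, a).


Re = 3.9, Im = 19.9
arg = atan2(19.9, 3.9) = 78.9117 degrees

arg(z) = 78.9117 degrees


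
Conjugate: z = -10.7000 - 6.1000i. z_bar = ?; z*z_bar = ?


z_bar = -10.7000 + 6.1000i
z*z_bar = (-10.7)^2 + (-6.1)^2 = 114.49 + 37.21 = 151.7

z_bar = -10.7000 + 6.1000i, z*z_bar = 151.7


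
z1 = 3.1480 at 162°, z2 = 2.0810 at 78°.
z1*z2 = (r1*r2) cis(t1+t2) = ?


r = 3.1480 * 2.0810 = 6.5510
theta = 162° + 78° = 240° = 240° (mod 360)

6.5510 cis(240°)


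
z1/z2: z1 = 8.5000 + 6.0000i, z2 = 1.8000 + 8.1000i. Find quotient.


Conjugate of z2 = 1.8000 - 8.1000i
Numerator: (8.5000 + 6.0000i)(1.8000 - 8.1000i) = 63.9000 - 58.0500i
Denominator: 1.8^2 + 8.1^2 = 68.85
Result = (63.9000 - 58.0500i)/68.85

0.9281 - 0.8431i


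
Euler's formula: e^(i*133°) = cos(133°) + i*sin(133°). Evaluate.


cos(133°) = -0.6820
sin(133°) = 0.7314

e^(i*133°) = -0.6820 + 0.7314i


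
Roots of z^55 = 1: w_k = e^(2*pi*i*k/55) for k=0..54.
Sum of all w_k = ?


The sum of all 55th roots of unity is 0.
Geometric series: (1 - w^55)/(1 - w) = (1-1)/(1-w) = 0 since w^55 = 1, w ≠ 1.
Alternatively: coefficient of z^54 in z^55 - 1 is 0.

0


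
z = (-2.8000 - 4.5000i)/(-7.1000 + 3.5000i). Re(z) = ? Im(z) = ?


Multiply by conjugate: (-2.8000 - 4.5000i)(-7.1000 - 3.5000i) / ((-7.1)^2 + 3.5^2)
Numerator real = -2.8*(-7.1) - (4.5)*3.5 = 4.13
Numerator imag = -4.5*(-7.1) - (-2.8)*3.5 = 41.75
Denominator = 62.66
Re(z) = 4.13/62.66 = 0.0659
Im(z) = 41.75/62.66 = 0.6663

Re(z) = 0.0659, Im(z) = 0.6663


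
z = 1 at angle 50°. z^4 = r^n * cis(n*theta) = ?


r^4 = 1^4 = 1
n*theta = 4*50° = 200° = 200° (mod 360)
a = 1*cos(200°) = -0.9397
b = 1*sin(200°) = -0.3420

1 cis(200°) = -0.9397 - 0.3420i


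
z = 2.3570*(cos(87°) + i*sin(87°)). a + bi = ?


a = 2.3570*cos(87°) = 2.3570*0.05234 = 0.1234
b = 2.3570*sin(87°) = 2.3570*0.99863 = 2.3538

0.1234 + 2.3538i


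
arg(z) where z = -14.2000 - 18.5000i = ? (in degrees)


Re = -14.2, Im = -18.5
arg = atan2(-18.5, -14.2) = -127.5087 degrees

arg(z) = -127.5087 degrees


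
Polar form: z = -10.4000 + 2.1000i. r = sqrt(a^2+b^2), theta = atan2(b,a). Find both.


r = sqrt(108.16+4.41) = sqrt(112.57) = 10.6099
theta = atan2(2.1, -10.4) = 168.5842 degrees

r = 10.6099, theta = 168.5842 degrees


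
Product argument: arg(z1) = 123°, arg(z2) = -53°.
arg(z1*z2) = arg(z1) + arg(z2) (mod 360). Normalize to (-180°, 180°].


arg(z1*z2) = 123° - 53° = 70°
Normalized to (-180°, 180°]: 70°

70°


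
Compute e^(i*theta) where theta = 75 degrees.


cos(75°) = 0.2588
sin(75°) = 0.9659

e^(i*75°) = 0.2588 + 0.9659i


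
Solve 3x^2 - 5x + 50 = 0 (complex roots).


disc = (-5)^2 - 4*3*50 = 25 - 600 = -575
sqrt(|disc|) = sqrt(575) = 23.9792
Real part = 5/(2*3) = 0.8333
Imag part = 23.9792/(2*3) = 3.9965

0.8333 ± 3.9965i


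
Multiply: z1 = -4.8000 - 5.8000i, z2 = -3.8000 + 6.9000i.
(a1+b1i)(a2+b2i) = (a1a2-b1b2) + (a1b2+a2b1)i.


Real = -4.8*(-3.8) - (-5.8)*6.9 = 18.24 - (-40.02) = 58.26
Imag = -4.8*6.9 - (3.8)*(-5.8) = -33.12 + 22.04 = -11.08

58.2600 - 11.0800i


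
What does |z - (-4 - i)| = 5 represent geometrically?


|z - z0| = r is a circle with center z0 and radius r.
Center = (-4, -1), radius = 5

Circle with center (-4, -1) and radius 5


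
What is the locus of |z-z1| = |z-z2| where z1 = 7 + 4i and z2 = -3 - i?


Equal distances means the locus is the perpendicular bisector of z1 and z2.
Midpoint = ((7+(-3))/2, (4+(-1))/2) = (2.0000, 1.5000)

Perpendicular bisector through (2.0000, 1.5000)


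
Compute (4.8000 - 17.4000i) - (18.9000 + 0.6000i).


Real: 4.8 - 18.9 = -14.1
Imag: -17.4 - 0.6 = -18

-14.1000 - 18.0000i


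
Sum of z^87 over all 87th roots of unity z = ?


The roots are w_k = w^k with w = e^(2*pi*i/87), and (w^k)^87 = (w^87)^k.
So S = 1 + u + u^2 + ... + u^(86) with u = w^87.
87 = 1*87 + 0, so 87 is a multiple of 87 and u = (w^87)^1 = 1.
Every one of the 87 terms equals 1: S = 87

S = 87


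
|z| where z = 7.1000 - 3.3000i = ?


|z| = sqrt(7.1^2 + (-3.3)^2) = sqrt(50.41 + 10.89) = sqrt(61.3) = 7.8294

|z| = 7.8294


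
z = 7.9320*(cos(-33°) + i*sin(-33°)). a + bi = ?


a = 7.9320*cos(-33°) = 7.9320*0.83867 = 6.6523
b = 7.9320*sin(-33°) = 7.9320*(-0.54464) = -4.3201

6.6523 - 4.3201i


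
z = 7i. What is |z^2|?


|z| = sqrt(0+49) = sqrt(49) = 7
|z^2| = |z|^2 = 7^2 = 49

|z^2| = 49


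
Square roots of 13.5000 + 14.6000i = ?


|z| = sqrt(182.25+213.16) = 19.8849
sqrt((|z|+a)/2) = sqrt((19.8849+13.5)/2) = sqrt(16.6925) = 4.0856
sqrt((|z|-a)/2) = sqrt((19.8849-13.5)/2) = sqrt(3.1925) = 1.7867

±(4.0856 + 1.7867i) i.e. 4.0856 + 1.7867i and -4.0856 - 1.7867i


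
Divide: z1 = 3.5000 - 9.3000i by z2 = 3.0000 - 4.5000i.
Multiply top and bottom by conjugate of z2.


Conjugate of z2 = 3.0000 + 4.5000i
Numerator: (3.5000 - 9.3000i)(3.0000 + 4.5000i) = 52.3500 - 12.1500i
Denominator: 3^2 + (-4.5)^2 = 29.25
Result = (52.3500 - 12.1500i)/29.25

1.7897 - 0.4154i


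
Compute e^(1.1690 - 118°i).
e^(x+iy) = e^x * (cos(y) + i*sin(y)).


e^1.1690 = 3.2188
cos(-118°) = -0.46947
sin(-118°) = -0.88295
Real = 3.2188*(-0.46947) = -1.5111
Imag = 3.2188*(-0.88295) = -2.8420

-1.5111 - 2.8420i


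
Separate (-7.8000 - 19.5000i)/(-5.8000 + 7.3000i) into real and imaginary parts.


Multiply by conjugate: (-7.8000 - 19.5000i)(-5.8000 - 7.3000i) / ((-5.8)^2 + 7.3^2)
Numerator real = -7.8*(-5.8) - (19.5)*7.3 = -97.11
Numerator imag = -19.5*(-5.8) - (-7.8)*7.3 = 170.04
Denominator = 86.93
Re(z) = -97.11/86.93 = -1.1171
Im(z) = 170.04/86.93 = 1.9561

Re(z) = -1.1171, Im(z) = 1.9561


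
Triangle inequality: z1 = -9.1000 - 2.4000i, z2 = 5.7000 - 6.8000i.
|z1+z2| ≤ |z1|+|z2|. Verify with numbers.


|z1| = sqrt((-9.1)^2 + (-2.4)^2) = sqrt(88.57) = 9.4112
|z2| = sqrt(5.7^2 + (-6.8)^2) = sqrt(78.73) = 8.8730
z1+z2 = -3.4000 - 9.2000i
|z1+z2| = sqrt(96.2) = 9.8082
|z1|+|z2| = 9.4112 + 8.8730 = 18.2842

|z1+z2| = 9.8082 ≤ |z1|+|z2| = 18.2842 (verified)


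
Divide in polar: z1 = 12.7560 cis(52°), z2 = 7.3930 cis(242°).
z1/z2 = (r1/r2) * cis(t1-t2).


r = 12.7560 / 7.3930 = 1.7254
theta = 52° - 242° = -190° = 170° (mod 360)

1.7254 cis(170°)


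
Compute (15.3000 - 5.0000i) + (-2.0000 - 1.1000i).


Real: 15.3 - 2 = 13.3
Imag: -5 - 1.1 = -6.1

13.3000 - 6.1000i


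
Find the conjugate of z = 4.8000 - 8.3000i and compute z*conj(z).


z_bar = 4.8000 + 8.3000i
z*z_bar = 4.8^2 + (-8.3)^2 = 23.04 + 68.89 = 91.93

z_bar = 4.8000 + 8.3000i, z*z_bar = 91.93


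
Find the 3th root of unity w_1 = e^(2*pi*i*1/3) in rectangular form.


Angle = 360*1/3 = 120°
a = cos(120°) = -0.5000
b = sin(120°) = 0.8660

-0.5000 + 0.8660i


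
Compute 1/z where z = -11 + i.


|z|^2 = 121+1 = 122
1/z = (-11 - 1i)/122

1/z = -0.0902 - 0.0082i


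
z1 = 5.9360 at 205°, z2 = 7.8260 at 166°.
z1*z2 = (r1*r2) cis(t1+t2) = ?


r = 5.9360 * 7.8260 = 46.4551
theta = 205° + 166° = 371° = 11° (mod 360)

46.4551 cis(11°)


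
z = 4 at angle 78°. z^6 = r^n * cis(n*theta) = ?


r^6 = 4^6 = 4096
n*theta = 6*78° = 468° = 108° (mod 360)
a = 4096*cos(108°) = -1265.7336
b = 4096*sin(108°) = 3895.5275

4096 cis(108°) = -1265.7336 + 3895.5275i


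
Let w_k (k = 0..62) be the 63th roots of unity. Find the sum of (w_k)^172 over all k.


The roots are w_k = w^k with w = e^(2*pi*i/63), and (w^k)^172 = (w^172)^k.
So S = 1 + u + u^2 + ... + u^(62) with u = w^172.
172 = 2*63 + 46, so 172 is not a multiple of 63: u = (w^63)^2 * w^46 = w^46 ≠ 1 (w is a primitive 63th root), while u^63 = (w^63)^172 = 1.
Geometric series: S = (1 - u^63)/(1 - u) = (1 - 1)/(1 - u) = 0

S = 0
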